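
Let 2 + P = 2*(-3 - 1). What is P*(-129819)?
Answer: 1298190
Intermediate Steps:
P = -10 (P = -2 + 2*(-3 - 1) = -2 + 2*(-4) = -2 - 8 = -10)
P*(-129819) = -10*(-129819) = 1298190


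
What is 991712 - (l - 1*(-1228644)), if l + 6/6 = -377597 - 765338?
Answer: 906004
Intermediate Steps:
l = -1142936 (l = -1 + (-377597 - 765338) = -1 - 1142935 = -1142936)
991712 - (l - 1*(-1228644)) = 991712 - (-1142936 - 1*(-1228644)) = 991712 - (-1142936 + 1228644) = 991712 - 1*85708 = 991712 - 85708 = 906004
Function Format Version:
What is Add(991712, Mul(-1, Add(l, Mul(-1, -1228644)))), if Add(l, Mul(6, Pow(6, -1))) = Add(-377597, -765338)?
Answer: 906004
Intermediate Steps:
l = -1142936 (l = Add(-1, Add(-377597, -765338)) = Add(-1, -1142935) = -1142936)
Add(991712, Mul(-1, Add(l, Mul(-1, -1228644)))) = Add(991712, Mul(-1, Add(-1142936, Mul(-1, -1228644)))) = Add(991712, Mul(-1, Add(-1142936, 1228644))) = Add(991712, Mul(-1, 85708)) = Add(991712, -85708) = 906004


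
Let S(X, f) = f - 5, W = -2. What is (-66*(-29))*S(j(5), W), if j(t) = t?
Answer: -13398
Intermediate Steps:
S(X, f) = -5 + f
(-66*(-29))*S(j(5), W) = (-66*(-29))*(-5 - 2) = 1914*(-7) = -13398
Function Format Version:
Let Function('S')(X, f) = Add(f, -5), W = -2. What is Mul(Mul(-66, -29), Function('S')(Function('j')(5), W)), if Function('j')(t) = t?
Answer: -13398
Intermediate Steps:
Function('S')(X, f) = Add(-5, f)
Mul(Mul(-66, -29), Function('S')(Function('j')(5), W)) = Mul(Mul(-66, -29), Add(-5, -2)) = Mul(1914, -7) = -13398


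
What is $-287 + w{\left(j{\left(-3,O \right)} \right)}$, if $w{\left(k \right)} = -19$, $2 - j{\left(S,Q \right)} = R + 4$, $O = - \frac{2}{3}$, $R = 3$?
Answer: $-306$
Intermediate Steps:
$O = - \frac{2}{3}$ ($O = \left(-2\right) \frac{1}{3} = - \frac{2}{3} \approx -0.66667$)
$j{\left(S,Q \right)} = -5$ ($j{\left(S,Q \right)} = 2 - \left(3 + 4\right) = 2 - 7 = -5$)
$-287 + w{\left(j{\left(-3,O \right)} \right)} = -287 - 19 = -306$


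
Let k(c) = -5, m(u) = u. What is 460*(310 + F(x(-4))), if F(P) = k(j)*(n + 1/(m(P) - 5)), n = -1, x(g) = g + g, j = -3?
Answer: 1886000/13 ≈ 1.4508e+5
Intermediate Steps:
x(g) = 2*g
F(P) = 5 - 5/(-5 + P) (F(P) = -5*(-1 + 1/(P - 5)) = -5*(-1 + 1/(-5 + P)) = 5 - 5/(-5 + P))
460*(310 + F(x(-4))) = 460*(310 + 5*(-6 + 2*(-4))/(-5 + 2*(-4))) = 460*(310 + 5*(-6 - 8)/(-5 - 8)) = 460*(310 + 5*(-14)/(-13)) = 460*(310 + 5*(-1/13)*(-14)) = 460*(310 + 70/13) = 460*(4100/13) = 1886000/13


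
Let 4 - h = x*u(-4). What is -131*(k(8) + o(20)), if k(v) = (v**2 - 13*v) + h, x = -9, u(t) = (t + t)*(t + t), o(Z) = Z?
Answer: -73360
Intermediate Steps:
u(t) = 4*t**2 (u(t) = (2*t)*(2*t) = 4*t**2)
h = 580 (h = 4 - (-9)*4*(-4)**2 = 4 - (-9)*4*16 = 4 - (-9)*64 = 4 - 1*(-576) = 4 + 576 = 580)
k(v) = 580 + v**2 - 13*v (k(v) = (v**2 - 13*v) + 580 = 580 + v**2 - 13*v)
-131*(k(8) + o(20)) = -131*((580 + 8**2 - 13*8) + 20) = -131*((580 + 64 - 104) + 20) = -131*(540 + 20) = -131*560 = -73360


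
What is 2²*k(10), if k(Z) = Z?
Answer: 40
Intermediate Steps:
2²*k(10) = 2²*10 = 4*10 = 40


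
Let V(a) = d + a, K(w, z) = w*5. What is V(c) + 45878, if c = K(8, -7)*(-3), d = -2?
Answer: 45756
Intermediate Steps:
K(w, z) = 5*w
c = -120 (c = (5*8)*(-3) = 40*(-3) = -120)
V(a) = -2 + a
V(c) + 45878 = (-2 - 120) + 45878 = -122 + 45878 = 45756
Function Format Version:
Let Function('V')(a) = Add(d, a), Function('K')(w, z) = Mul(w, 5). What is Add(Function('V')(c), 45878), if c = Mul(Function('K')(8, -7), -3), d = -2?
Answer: 45756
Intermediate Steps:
Function('K')(w, z) = Mul(5, w)
c = -120 (c = Mul(Mul(5, 8), -3) = Mul(40, -3) = -120)
Function('V')(a) = Add(-2, a)
Add(Function('V')(c), 45878) = Add(Add(-2, -120), 45878) = Add(-122, 45878) = 45756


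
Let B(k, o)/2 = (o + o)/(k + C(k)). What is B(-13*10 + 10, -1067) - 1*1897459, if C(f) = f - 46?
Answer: -24666773/13 ≈ -1.8974e+6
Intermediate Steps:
C(f) = -46 + f
B(k, o) = 4*o/(-46 + 2*k) (B(k, o) = 2*((o + o)/(k + (-46 + k))) = 2*((2*o)/(-46 + 2*k)) = 2*(2*o/(-46 + 2*k)) = 4*o/(-46 + 2*k))
B(-13*10 + 10, -1067) - 1*1897459 = 2*(-1067)/(-23 + (-13*10 + 10)) - 1*1897459 = 2*(-1067)/(-23 + (-130 + 10)) - 1897459 = 2*(-1067)/(-23 - 120) - 1897459 = 2*(-1067)/(-143) - 1897459 = 2*(-1067)*(-1/143) - 1897459 = 194/13 - 1897459 = -24666773/13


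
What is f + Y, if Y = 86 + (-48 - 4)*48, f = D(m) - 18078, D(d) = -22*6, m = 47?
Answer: -20620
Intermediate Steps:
D(d) = -132
f = -18210 (f = -132 - 18078 = -18210)
Y = -2410 (Y = 86 - 52*48 = 86 - 2496 = -2410)
f + Y = -18210 - 2410 = -20620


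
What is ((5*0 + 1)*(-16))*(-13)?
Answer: 208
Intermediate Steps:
((5*0 + 1)*(-16))*(-13) = ((0 + 1)*(-16))*(-13) = (1*(-16))*(-13) = -16*(-13) = 208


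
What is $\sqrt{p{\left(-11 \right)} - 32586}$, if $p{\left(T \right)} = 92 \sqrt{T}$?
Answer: $\sqrt{-32586 + 92 i \sqrt{11}} \approx 0.8452 + 180.52 i$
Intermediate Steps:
$\sqrt{p{\left(-11 \right)} - 32586} = \sqrt{92 \sqrt{-11} - 32586} = \sqrt{92 i \sqrt{11} - 32586} = \sqrt{-32586 + 92 i \sqrt{11}}$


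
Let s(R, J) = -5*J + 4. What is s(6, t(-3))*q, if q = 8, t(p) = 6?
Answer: -208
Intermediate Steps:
s(R, J) = 4 - 5*J
s(6, t(-3))*q = (4 - 5*6)*8 = (4 - 30)*8 = -26*8 = -208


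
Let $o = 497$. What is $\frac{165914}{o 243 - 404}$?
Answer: $\frac{165914}{120367} \approx 1.3784$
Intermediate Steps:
$\frac{165914}{o 243 - 404} = \frac{165914}{497 \cdot 243 - 404} = \frac{165914}{120771 - 404} = \frac{165914}{120367}$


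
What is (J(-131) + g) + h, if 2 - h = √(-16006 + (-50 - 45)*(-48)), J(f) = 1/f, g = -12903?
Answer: -1690032/131 - I*√11446 ≈ -12901.0 - 106.99*I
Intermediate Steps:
h = 2 - I*√11446 (h = 2 - √(-16006 + (-50 - 45)*(-48)) = 2 - √(-16006 - 95*(-48)) = 2 - √(-16006 + 4560) = 2 - √(-11446) = 2 - I*√11446 ≈ 2.0 - 106.99*I)
(J(-131) + g) + h = (1/(-131) - 12903) + (2 - I*√11446) = (-1/131 - 12903) + (2 - I*√11446) = -1690294/131 + (2 - I*√11446) = -1690032/131 - I*√11446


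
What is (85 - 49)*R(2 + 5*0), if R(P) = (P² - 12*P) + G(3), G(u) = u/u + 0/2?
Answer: -684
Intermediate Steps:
G(u) = 1 (G(u) = 1 + 0*(½) = 1 + 0 = 1)
R(P) = 1 + P² - 12*P (R(P) = (P² - 12*P) + 1 = 1 + P² - 12*P)
(85 - 49)*R(2 + 5*0) = (85 - 49)*(1 + (2 + 5*0)² - 12*(2 + 5*0)) = 36*(1 + (2 + 0)² - 12*(2 + 0)) = 36*(1 + 2² - 12*2) = 36*(1 + 4 - 24) = 36*(-19) = -684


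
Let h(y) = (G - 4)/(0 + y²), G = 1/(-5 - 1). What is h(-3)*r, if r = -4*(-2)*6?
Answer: -200/9 ≈ -22.222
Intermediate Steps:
G = -⅙ (G = 1/(-6) = -⅙ ≈ -0.16667)
h(y) = -25/(6*y²) (h(y) = (-⅙ - 4)/(0 + y²) = -25/(6*y²))
r = 48 (r = 8*6 = 48)
h(-3)*r = -25/6/(-3)²*48 = -25/6*⅑*48 = -25/54*48 = -200/9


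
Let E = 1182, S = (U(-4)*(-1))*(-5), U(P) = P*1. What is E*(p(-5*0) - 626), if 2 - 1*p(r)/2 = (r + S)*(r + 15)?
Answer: -26004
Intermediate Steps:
U(P) = P
S = -20 (S = -4*(-1)*(-5) = 4*(-5) = -20)
p(r) = 4 - 2*(-20 + r)*(15 + r) (p(r) = 4 - 2*(r - 20)*(r + 15) = 4 - 2*(-20 + r)*(15 + r))
E*(p(-5*0) - 626) = 1182*((604 - 2*(-5*0)**2 + 10*(-5*0)) - 626) = 1182*((604 - 2*0**2 + 10*0) - 626) = 1182*((604 - 2*0 + 0) - 626) = 1182*((604 + 0 + 0) - 626) = 1182*(604 - 626) = 1182*(-22) = -26004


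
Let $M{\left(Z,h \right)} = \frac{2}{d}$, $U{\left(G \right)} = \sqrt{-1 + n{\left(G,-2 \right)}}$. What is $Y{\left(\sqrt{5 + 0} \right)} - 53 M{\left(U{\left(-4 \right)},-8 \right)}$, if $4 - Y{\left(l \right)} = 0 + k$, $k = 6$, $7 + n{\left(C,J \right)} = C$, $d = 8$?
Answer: $- \frac{61}{4} \approx -15.25$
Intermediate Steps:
$n{\left(C,J \right)} = -7 + C$
$U{\left(G \right)} = \sqrt{-8 + G}$ ($U{\left(G \right)} = \sqrt{-1 + \left(-7 + G\right)} = \sqrt{-8 + G}$)
$M{\left(Z,h \right)} = \frac{1}{4}$ ($M{\left(Z,h \right)} = \frac{2}{8} = 2 \cdot \frac{1}{8} = \frac{1}{4}$)
$Y{\left(l \right)} = -2$ ($Y{\left(l \right)} = 4 - \left(0 + 6\right) = 4 - 6 = -2$)
$Y{\left(\sqrt{5 + 0} \right)} - 53 M{\left(U{\left(-4 \right)},-8 \right)} = -2 - \frac{53}{4} = - \frac{61}{4}$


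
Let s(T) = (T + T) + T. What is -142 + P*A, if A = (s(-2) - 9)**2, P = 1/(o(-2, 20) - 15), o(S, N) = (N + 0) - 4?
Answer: 83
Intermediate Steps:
o(S, N) = -4 + N (o(S, N) = N - 4 = -4 + N)
s(T) = 3*T (s(T) = 2*T + T = 3*T)
P = 1 (P = 1/((-4 + 20) - 15) = 1/(16 - 15) = 1/1 = 1)
A = 225 (A = (3*(-2) - 9)**2 = (-6 - 9)**2 = (-15)**2 = 225)
-142 + P*A = -142 + 1*225 = -142 + 225 = 83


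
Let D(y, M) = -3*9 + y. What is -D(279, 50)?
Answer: -252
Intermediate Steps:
D(y, M) = -27 + y
-D(279, 50) = -(-27 + 279) = -1*252 = -252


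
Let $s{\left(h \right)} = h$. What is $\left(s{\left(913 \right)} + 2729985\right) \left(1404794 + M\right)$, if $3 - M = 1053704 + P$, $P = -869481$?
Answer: $3333263095452$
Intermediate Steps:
$M = -184220$ ($M = 3 - \left(1053704 - 869481\right) = 3 - 184223 = -184220$)
$\left(s{\left(913 \right)} + 2729985\right) \left(1404794 + M\right) = \left(913 + 2729985\right) \left(1404794 - 184220\right) = 2730898 \cdot 1220574 = 3333263095452$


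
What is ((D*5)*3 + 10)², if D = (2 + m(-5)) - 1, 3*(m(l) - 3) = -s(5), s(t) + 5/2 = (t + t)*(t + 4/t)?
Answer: 172225/4 ≈ 43056.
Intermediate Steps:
s(t) = -5/2 + 2*t*(t + 4/t) (s(t) = -5/2 + (t + t)*(t + 4/t) = -5/2 + (2*t)*(t + 4/t) = -5/2 + 2*t*(t + 4/t))
m(l) = -31/2 (m(l) = 3 + (-(11/2 + 2*5²))/3 = 3 + (-(11/2 + 2*25))/3 = 3 + (-(11/2 + 50))/3 = 3 + (-1*111/2)/3 = 3 + (⅓)*(-111/2) = 3 - 37/2 = -31/2)
D = -29/2 (D = (2 - 31/2) - 1 = -27/2 - 1 = -29/2 ≈ -14.500)
((D*5)*3 + 10)² = (-29/2*5*3 + 10)² = (-145/2*3 + 10)² = (-435/2 + 10)² = (-415/2)² = 172225/4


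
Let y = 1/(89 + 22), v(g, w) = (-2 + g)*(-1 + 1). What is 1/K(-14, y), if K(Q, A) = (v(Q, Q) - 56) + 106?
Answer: 1/50 ≈ 0.020000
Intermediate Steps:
v(g, w) = 0 (v(g, w) = (-2 + g)*0 = 0)
y = 1/111 ≈ 0.0090090
K(Q, A) = 50 (K(Q, A) = (0 - 56) + 106 = -56 + 106 = 50)
1/K(-14, y) = 1/50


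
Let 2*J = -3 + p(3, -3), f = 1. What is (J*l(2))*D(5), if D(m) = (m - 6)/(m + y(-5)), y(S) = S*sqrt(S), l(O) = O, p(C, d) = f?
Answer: 1/15 + I*sqrt(5)/15 ≈ 0.066667 + 0.14907*I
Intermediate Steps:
p(C, d) = 1
J = -1 (J = (-3 + 1)/2 = (1/2)*(-2) = -1)
y(S) = S**(3/2)
D(m) = (-6 + m)/(m - 5*I*sqrt(5)) (D(m) = (m - 6)/(m + (-5)**(3/2)) = (-6 + m)/(m - 5*I*sqrt(5)))
(J*l(2))*D(5) = (-1*2)*((-6 + 5)/(5 - 5*I*sqrt(5))) = -2*(-1)/(5 - 5*I*sqrt(5)) = -(-2)/(5 - 5*I*sqrt(5)) = 2/(5 - 5*I*sqrt(5))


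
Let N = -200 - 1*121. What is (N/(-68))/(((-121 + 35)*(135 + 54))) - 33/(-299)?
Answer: 12125999/110158776 ≈ 0.11008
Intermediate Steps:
N = -321 (N = -200 - 121 = -321)
(N/(-68))/(((-121 + 35)*(135 + 54))) - 33/(-299) = (-321/(-68))/(((-121 + 35)*(135 + 54))) - 33/(-299) = (-321*(-1/68))/((-86*189)) - 33*(-1/299) = (321/68)/(-16254) + 33/299 = (321/68)*(-1/16254) + 33/299 = -107/368424 + 33/299 = 12125999/110158776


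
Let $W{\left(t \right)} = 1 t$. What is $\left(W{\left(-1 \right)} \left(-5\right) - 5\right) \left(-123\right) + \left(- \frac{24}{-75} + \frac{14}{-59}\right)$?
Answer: $\frac{122}{1475} \approx 0.082712$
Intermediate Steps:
$W{\left(t \right)} = t$
$\left(W{\left(-1 \right)} \left(-5\right) - 5\right) \left(-123\right) + \left(- \frac{24}{-75} + \frac{14}{-59}\right) = \left(\left(-1\right) \left(-5\right) - 5\right) \left(-123\right) + \left(- \frac{24}{-75} + \frac{14}{-59}\right) = \left(5 - 5\right) \left(-123\right) + \left(\left(-24\right) \left(- \frac{1}{75}\right) + 14 \left(- \frac{1}{59}\right)\right) = 0 \left(-123\right) + \left(\frac{8}{25} - \frac{14}{59}\right) = 0 + \frac{122}{1475} = \frac{122}{1475}$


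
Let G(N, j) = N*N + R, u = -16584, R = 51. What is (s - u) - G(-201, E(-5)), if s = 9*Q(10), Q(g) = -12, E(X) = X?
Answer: -23976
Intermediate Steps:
s = -108 (s = 9*(-12) = -108)
G(N, j) = 51 + N**2 (G(N, j) = N*N + 51 = N**2 + 51 = 51 + N**2)
(s - u) - G(-201, E(-5)) = (-108 - 1*(-16584)) - (51 + (-201)**2) = (-108 + 16584) - (51 + 40401) = 16476 - 1*40452 = 16476 - 40452 = -23976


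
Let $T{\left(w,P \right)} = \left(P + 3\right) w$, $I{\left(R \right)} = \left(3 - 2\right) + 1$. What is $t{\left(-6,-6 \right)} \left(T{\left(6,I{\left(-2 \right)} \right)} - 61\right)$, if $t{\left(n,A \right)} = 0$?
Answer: $0$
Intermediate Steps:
$I{\left(R \right)} = 2$ ($I{\left(R \right)} = 1 + 1 = 2$)
$T{\left(w,P \right)} = w \left(3 + P\right)$ ($T{\left(w,P \right)} = \left(3 + P\right) w = w \left(3 + P\right)$)
$t{\left(-6,-6 \right)} \left(T{\left(6,I{\left(-2 \right)} \right)} - 61\right) = 0 \left(6 \left(3 + 2\right) - 61\right) = 0 \left(6 \cdot 5 - 61\right) = 0 \left(30 - 61\right) = 0 \left(-31\right) = 0$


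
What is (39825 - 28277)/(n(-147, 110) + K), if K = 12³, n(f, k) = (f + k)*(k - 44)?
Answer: -5774/357 ≈ -16.174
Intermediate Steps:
n(f, k) = (-44 + k)*(f + k) (n(f, k) = (f + k)*(-44 + k) = (-44 + k)*(f + k))
K = 1728
(39825 - 28277)/(n(-147, 110) + K) = (39825 - 28277)/((110² - 44*(-147) - 44*110 - 147*110) + 1728) = 11548/((12100 + 6468 - 4840 - 16170) + 1728) = 11548/(-2442 + 1728) = 11548/(-714) = 11548*(-1/714) = -5774/357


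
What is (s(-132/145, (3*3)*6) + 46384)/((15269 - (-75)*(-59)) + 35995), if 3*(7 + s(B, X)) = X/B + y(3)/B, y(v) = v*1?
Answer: 470693/475596 ≈ 0.98969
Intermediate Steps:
y(v) = v
s(B, X) = -7 + 1/B + X/(3*B) (s(B, X) = -7 + (X/B + 3/B)/3 = -7 + (3/B + X/B)/3 = -7 + (1/B + X/(3*B)) = -7 + 1/B + X/(3*B))
(s(-132/145, (3*3)*6) + 46384)/((15269 - (-75)*(-59)) + 35995) = ((3 + (3*3)*6 - (-2772)/145)/(3*((-132/145))) + 46384)/((15269 - (-75)*(-59)) + 35995) = ((3 + 9*6 - (-2772)/145)/(3*((-132*1/145))) + 46384)/((15269 - 1*4425) + 35995) = ((3 + 54 - 21*(-132/145))/(3*(-132/145)) + 46384)/((15269 - 4425) + 35995) = ((1/3)*(-145/132)*(3 + 54 + 2772/145) + 46384)/(10844 + 35995) = ((1/3)*(-145/132)*(11037/145) + 46384)/46839 = (-3679/132 + 46384)*(1/46839) = (6119009/132)*(1/46839) = 470693/475596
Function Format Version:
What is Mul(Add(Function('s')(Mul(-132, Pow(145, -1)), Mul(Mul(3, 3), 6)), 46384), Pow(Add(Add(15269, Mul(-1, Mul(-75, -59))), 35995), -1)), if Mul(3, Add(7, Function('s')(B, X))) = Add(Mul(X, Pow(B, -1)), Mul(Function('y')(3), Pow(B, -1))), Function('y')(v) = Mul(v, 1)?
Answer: Rational(470693, 475596) ≈ 0.98969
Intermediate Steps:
Function('y')(v) = v
Function('s')(B, X) = Add(-7, Pow(B, -1), Mul(Rational(1, 3), X, Pow(B, -1))) (Function('s')(B, X) = Add(-7, Mul(Rational(1, 3), Add(Mul(X, Pow(B, -1)), Mul(3, Pow(B, -1))))) = Add(-7, Mul(Rational(1, 3), Add(Mul(3, Pow(B, -1)), Mul(X, Pow(B, -1))))) = Add(-7, Add(Pow(B, -1), Mul(Rational(1, 3), X, Pow(B, -1)))) = Add(-7, Pow(B, -1), Mul(Rational(1, 3), X, Pow(B, -1))))
Mul(Add(Function('s')(Mul(-132, Pow(145, -1)), Mul(Mul(3, 3), 6)), 46384), Pow(Add(Add(15269, Mul(-1, Mul(-75, -59))), 35995), -1)) = Mul(Add(Mul(Rational(1, 3), Pow(Mul(-132, Pow(145, -1)), -1), Add(3, Mul(Mul(3, 3), 6), Mul(-21, Mul(-132, Pow(145, -1))))), 46384), Pow(Add(Add(15269, Mul(-1, Mul(-75, -59))), 35995), -1)) = Mul(Add(Mul(Rational(1, 3), Pow(Mul(-132, Rational(1, 145)), -1), Add(3, Mul(9, 6), Mul(-21, Mul(-132, Rational(1, 145))))), 46384), Pow(Add(Add(15269, Mul(-1, 4425)), 35995), -1)) = Mul(Add(Mul(Rational(1, 3), Pow(Rational(-132, 145), -1), Add(3, 54, Mul(-21, Rational(-132, 145)))), 46384), Pow(Add(Add(15269, -4425), 35995), -1)) = Mul(Add(Mul(Rational(1, 3), Rational(-145, 132), Add(3, 54, Rational(2772, 145))), 46384), Pow(Add(10844, 35995), -1)) = Mul(Add(Mul(Rational(1, 3), Rational(-145, 132), Rational(11037, 145)), 46384), Pow(46839, -1)) = Mul(Add(Rational(-3679, 132), 46384), Rational(1, 46839)) = Mul(Rational(6119009, 132), Rational(1, 46839)) = Rational(470693, 475596)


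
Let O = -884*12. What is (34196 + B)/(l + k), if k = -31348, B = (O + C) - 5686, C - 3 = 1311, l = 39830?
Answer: 9608/4241 ≈ 2.2655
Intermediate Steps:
C = 1314 (C = 3 + 1311 = 1314)
O = -10608
B = -14980 (B = (-10608 + 1314) - 5686 = -9294 - 5686 = -14980)
(34196 + B)/(l + k) = (34196 - 14980)/(39830 - 31348) = 19216/8482 = 19216*(1/8482) = 9608/4241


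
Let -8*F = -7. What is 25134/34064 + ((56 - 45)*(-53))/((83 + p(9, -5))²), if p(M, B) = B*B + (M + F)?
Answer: 10539694199/15145688968 ≈ 0.69589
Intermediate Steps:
F = 7/8 (F = -⅛*(-7) = 7/8 ≈ 0.87500)
p(M, B) = 7/8 + M + B² (p(M, B) = B*B + (M + 7/8) = B² + (7/8 + M) = 7/8 + M + B²)
25134/34064 + ((56 - 45)*(-53))/((83 + p(9, -5))²) = 25134/34064 + ((56 - 45)*(-53))/((83 + (7/8 + 9 + (-5)²))²) = 25134*(1/34064) + (11*(-53))/((83 + (7/8 + 9 + 25))²) = 12567/17032 - 583/(83 + 279/8)² = 12567/17032 - 583/((943/8)²) = 12567/17032 - 583/889249/64 = 12567/17032 - 583*64/889249 = 12567/17032 - 37312/889249 = 10539694199/15145688968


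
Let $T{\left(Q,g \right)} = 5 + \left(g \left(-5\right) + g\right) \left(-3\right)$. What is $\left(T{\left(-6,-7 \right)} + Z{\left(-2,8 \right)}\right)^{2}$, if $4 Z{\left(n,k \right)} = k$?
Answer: $5929$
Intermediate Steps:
$Z{\left(n,k \right)} = \frac{k}{4}$
$T{\left(Q,g \right)} = 5 + 12 g$ ($T{\left(Q,g \right)} = 5 + \left(- 5 g + g\right) \left(-3\right) = 5 + - 4 g \left(-3\right) = 5 + 12 g$)
$\left(T{\left(-6,-7 \right)} + Z{\left(-2,8 \right)}\right)^{2} = \left(\left(5 + 12 \left(-7\right)\right) + \frac{1}{4} \cdot 8\right)^{2} = \left(\left(5 - 84\right) + 2\right)^{2} = \left(-79 + 2\right)^{2} = \left(-77\right)^{2} = 5929$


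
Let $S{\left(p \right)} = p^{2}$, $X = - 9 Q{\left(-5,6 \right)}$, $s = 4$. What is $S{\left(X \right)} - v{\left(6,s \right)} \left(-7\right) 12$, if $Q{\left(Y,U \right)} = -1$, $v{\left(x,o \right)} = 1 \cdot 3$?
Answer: $333$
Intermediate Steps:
$v{\left(x,o \right)} = 3$
$X = 9$ ($X = \left(-9\right) \left(-1\right) = 9$)
$S{\left(X \right)} - v{\left(6,s \right)} \left(-7\right) 12 = 9^{2} - 3 \left(-7\right) 12 = 81 - \left(-21\right) 12 = 81 - -252 = 81 + 252 = 333$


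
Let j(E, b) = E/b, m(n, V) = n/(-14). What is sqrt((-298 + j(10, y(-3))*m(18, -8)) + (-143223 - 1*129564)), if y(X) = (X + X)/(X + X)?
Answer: I*sqrt(13381795)/7 ≈ 522.59*I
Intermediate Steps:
m(n, V) = -n/14 (m(n, V) = n*(-1/14) = -n/14)
y(X) = 1 (y(X) = (2*X)/((2*X)) = (2*X)*(1/(2*X)) = 1)
sqrt((-298 + j(10, y(-3))*m(18, -8)) + (-143223 - 1*129564)) = sqrt((-298 + (10/1)*(-1/14*18)) + (-143223 - 1*129564)) = sqrt((-298 + (10*1)*(-9/7)) + (-143223 - 129564)) = sqrt((-298 + 10*(-9/7)) - 272787) = sqrt((-298 - 90/7) - 272787) = sqrt(-2176/7 - 272787) = sqrt(-1911685/7) = I*sqrt(13381795)/7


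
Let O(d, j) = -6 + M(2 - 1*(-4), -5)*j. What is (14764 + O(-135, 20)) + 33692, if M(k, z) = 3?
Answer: 48510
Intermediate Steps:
O(d, j) = -6 + 3*j
(14764 + O(-135, 20)) + 33692 = (14764 + (-6 + 3*20)) + 33692 = (14764 + (-6 + 60)) + 33692 = (14764 + 54) + 33692 = 14818 + 33692 = 48510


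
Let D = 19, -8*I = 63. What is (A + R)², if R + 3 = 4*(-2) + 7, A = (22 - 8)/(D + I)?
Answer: 59536/7921 ≈ 7.5162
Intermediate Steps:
I = -63/8 (I = -⅛*63 = -63/8 ≈ -7.8750)
A = 112/89 (A = (22 - 8)/(19 - 63/8) = 14/(89/8) = 14*(8/89) = 112/89 ≈ 1.2584)
R = -4 (R = -3 + (4*(-2) + 7) = -3 + (-8 + 7) = -3 - 1 = -4)
(A + R)² = (112/89 - 4)² = (-244/89)² = 59536/7921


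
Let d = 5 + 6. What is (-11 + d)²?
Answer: 0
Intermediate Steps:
d = 11
(-11 + d)² = (-11 + 11)² = 0² = 0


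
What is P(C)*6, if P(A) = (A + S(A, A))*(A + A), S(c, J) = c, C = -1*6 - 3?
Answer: 1944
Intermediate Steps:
C = -9 (C = -6 - 3 = -9)
P(A) = 4*A**2 (P(A) = (A + A)*(A + A) = (2*A)*(2*A) = 4*A**2)
P(C)*6 = (4*(-9)**2)*6 = (4*81)*6 = 324*6 = 1944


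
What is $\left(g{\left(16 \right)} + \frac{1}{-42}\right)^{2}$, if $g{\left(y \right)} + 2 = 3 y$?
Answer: $\frac{3728761}{1764} \approx 2113.8$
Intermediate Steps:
$g{\left(y \right)} = -2 + 3 y$
$\left(g{\left(16 \right)} + \frac{1}{-42}\right)^{2} = \left(\left(-2 + 3 \cdot 16\right) + \frac{1}{-42}\right)^{2} = \left(\left(-2 + 48\right) - \frac{1}{42}\right)^{2} = \left(46 - \frac{1}{42}\right)^{2} = \left(\frac{1931}{42}\right)^{2} = \frac{3728761}{1764}$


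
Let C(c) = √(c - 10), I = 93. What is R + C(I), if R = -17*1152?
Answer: -19584 + √83 ≈ -19575.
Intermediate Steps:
C(c) = √(-10 + c)
R = -19584
R + C(I) = -19584 + √(-10 + 93) = -19584 + √83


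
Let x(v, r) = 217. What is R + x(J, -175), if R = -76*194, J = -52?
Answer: -14527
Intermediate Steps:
R = -14744
R + x(J, -175) = -14744 + 217 = -14527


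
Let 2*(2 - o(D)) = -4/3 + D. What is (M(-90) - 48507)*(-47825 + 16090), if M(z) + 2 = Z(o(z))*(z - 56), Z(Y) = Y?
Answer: 5280862675/3 ≈ 1.7603e+9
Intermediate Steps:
o(D) = 8/3 - D/2 (o(D) = 2 - (-4/3 + D)/2 = 2 + (⅔ - D/2) = 8/3 - D/2)
M(z) = -2 + (-56 + z)*(8/3 - z/2) (M(z) = -2 + (8/3 - z/2)*(z - 56) = -2 + (8/3 - z/2)*(-56 + z) = -2 + (-56 + z)*(8/3 - z/2))
(M(-90) - 48507)*(-47825 + 16090) = ((-454/3 - ½*(-90)² + (92/3)*(-90)) - 48507)*(-47825 + 16090) = ((-454/3 - ½*8100 - 2760) - 48507)*(-31735) = ((-454/3 - 4050 - 2760) - 48507)*(-31735) = (-20884/3 - 48507)*(-31735) = -166405/3*(-31735) = 5280862675/3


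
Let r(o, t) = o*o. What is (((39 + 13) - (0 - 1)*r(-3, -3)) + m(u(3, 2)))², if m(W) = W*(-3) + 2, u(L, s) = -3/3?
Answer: 4356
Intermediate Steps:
u(L, s) = -1 (u(L, s) = -3*⅓ = -1)
r(o, t) = o²
m(W) = 2 - 3*W (m(W) = -3*W + 2 = 2 - 3*W)
(((39 + 13) - (0 - 1)*r(-3, -3)) + m(u(3, 2)))² = (((39 + 13) - (0 - 1)*(-3)²) + (2 - 3*(-1)))² = ((52 - (-1)*9) + (2 + 3))² = ((52 - 1*(-9)) + 5)² = ((52 + 9) + 5)² = (61 + 5)² = 66² = 4356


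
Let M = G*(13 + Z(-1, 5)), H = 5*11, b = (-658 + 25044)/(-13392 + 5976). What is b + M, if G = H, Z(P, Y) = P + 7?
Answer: 3862667/3708 ≈ 1041.7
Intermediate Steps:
Z(P, Y) = 7 + P
b = -12193/3708 (b = 24386/(-7416) = 24386*(-1/7416) = -12193/3708 ≈ -3.2883)
H = 55
G = 55
M = 1045 (M = 55*(13 + (7 - 1)) = 55*(13 + 6) = 55*19 = 1045)
b + M = -12193/3708 + 1045 = 3862667/3708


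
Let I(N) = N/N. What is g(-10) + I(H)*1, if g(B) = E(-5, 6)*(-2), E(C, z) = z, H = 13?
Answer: -11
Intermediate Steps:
I(N) = 1
g(B) = -12 (g(B) = 6*(-2) = -12)
g(-10) + I(H)*1 = -12 + 1*1 = -12 + 1 = -11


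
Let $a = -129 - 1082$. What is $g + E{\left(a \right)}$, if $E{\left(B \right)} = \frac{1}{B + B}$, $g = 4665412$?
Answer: $\frac{11299627863}{2422} \approx 4.6654 \cdot 10^{6}$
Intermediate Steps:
$a = -1211$ ($a = -129 - 1082 = -1211$)
$E{\left(B \right)} = \frac{1}{2 B}$
$g + E{\left(a \right)} = 4665412 + \frac{1}{2 \left(-1211\right)} = 4665412 + \frac{1}{2} \left(- \frac{1}{1211}\right) = 4665412 - \frac{1}{2422} = \frac{11299627863}{2422}$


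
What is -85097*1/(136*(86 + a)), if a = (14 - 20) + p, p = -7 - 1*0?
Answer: -85097/9928 ≈ -8.5714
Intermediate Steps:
p = -7 (p = -7 + 0 = -7)
a = -13 (a = (14 - 20) - 7 = -6 - 7 = -13)
-85097*1/(136*(86 + a)) = -85097*1/(136*(86 - 13)) = -85097/(73*136) = -85097/9928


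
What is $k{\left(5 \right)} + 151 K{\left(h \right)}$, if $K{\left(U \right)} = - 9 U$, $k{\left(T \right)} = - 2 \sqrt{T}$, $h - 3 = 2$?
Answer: $-6795 - 2 \sqrt{5} \approx -6799.5$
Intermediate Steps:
$h = 5$ ($h = 3 + 2 = 5$)
$k{\left(5 \right)} + 151 K{\left(h \right)} = - 2 \sqrt{5} + 151 \left(\left(-9\right) 5\right) = - 2 \sqrt{5} + 151 \left(-45\right) = - 2 \sqrt{5} - 6795 = -6795 - 2 \sqrt{5}$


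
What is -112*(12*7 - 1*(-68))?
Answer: -17024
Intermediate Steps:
-112*(12*7 - 1*(-68)) = -112*(84 + 68) = -112*152 = -17024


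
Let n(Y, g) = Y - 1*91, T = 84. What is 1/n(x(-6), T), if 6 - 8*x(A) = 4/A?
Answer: -6/541 ≈ -0.011091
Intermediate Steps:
x(A) = ¾ - 1/(2*A)
n(Y, g) = -91 + Y (n(Y, g) = Y - 91 = -91 + Y)
1/n(x(-6), T) = 1/(-91 + (¼)*(-2 + 3*(-6))/(-6)) = 1/(-91 + (¼)*(-⅙)*(-2 - 18)) = 1/(-91 + (¼)*(-⅙)*(-20)) = 1/(-91 + ⅚) = 1/(-541/6) = -6/541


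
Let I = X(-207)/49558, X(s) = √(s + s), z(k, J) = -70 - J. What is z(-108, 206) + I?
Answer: -276 + 3*I*√46/49558 ≈ -276.0 + 0.00041057*I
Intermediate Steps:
X(s) = √2*√s (X(s) = √(2*s) = √2*√s)
I = 3*I*√46/49558 (I = (√2*√(-207))/49558 = (√2*(3*I*√23))*(1/49558) = (3*I*√46)*(1/49558) = 3*I*√46/49558 ≈ 0.00041057*I)
z(-108, 206) + I = (-70 - 1*206) + 3*I*√46/49558 = (-70 - 206) + 3*I*√46/49558 = -276 + 3*I*√46/49558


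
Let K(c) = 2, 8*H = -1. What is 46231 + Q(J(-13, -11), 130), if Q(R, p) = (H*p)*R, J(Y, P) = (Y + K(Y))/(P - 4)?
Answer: 554629/12 ≈ 46219.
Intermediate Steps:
H = -⅛ (H = (⅛)*(-1) = -⅛ ≈ -0.12500)
J(Y, P) = (2 + Y)/(-4 + P) (J(Y, P) = (Y + 2)/(P - 4) = (2 + Y)/(-4 + P))
Q(R, p) = -R*p/8 (Q(R, p) = (-p/8)*R = -R*p/8)
46231 + Q(J(-13, -11), 130) = 46231 - ⅛*(2 - 13)/(-4 - 11)*130 = 46231 - ⅛*-11/(-15)*130 = 46231 - ⅛*(-1/15*(-11))*130 = 46231 - ⅛*11/15*130 = 46231 - 143/12 = 554629/12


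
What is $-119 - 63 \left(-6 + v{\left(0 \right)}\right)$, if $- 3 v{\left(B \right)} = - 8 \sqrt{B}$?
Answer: $259$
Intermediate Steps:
$v{\left(B \right)} = \frac{8 \sqrt{B}}{3}$ ($v{\left(B \right)} = - \frac{\left(-8\right) \sqrt{B}}{3} = \frac{8 \sqrt{B}}{3}$)
$-119 - 63 \left(-6 + v{\left(0 \right)}\right) = -119 - 63 \left(-6 + \frac{8 \sqrt{0}}{3}\right) = -119 - 63 \left(-6 + \frac{8}{3} \cdot 0\right) = -119 - 63 \left(-6 + 0\right) = -119 - -378 = -119 + 378 = 259$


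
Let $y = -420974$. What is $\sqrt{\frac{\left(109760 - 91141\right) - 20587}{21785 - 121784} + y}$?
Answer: $\frac{i \sqrt{278250750798}}{813} \approx 648.83 i$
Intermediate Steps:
$\sqrt{\frac{\left(109760 - 91141\right) - 20587}{21785 - 121784} + y} = \sqrt{\frac{\left(109760 - 91141\right) - 20587}{21785 - 121784} - 420974} = \sqrt{\frac{18619 - 20587}{-99999} - 420974} = \sqrt{\left(-1968\right) \left(- \frac{1}{99999}\right) - 420974} = \sqrt{\frac{16}{813} - 420974} = \sqrt{- \frac{342251846}{813}} = \frac{i \sqrt{278250750798}}{813}$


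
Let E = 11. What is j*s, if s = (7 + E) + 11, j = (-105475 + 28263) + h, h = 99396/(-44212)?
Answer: -24750023465/11053 ≈ -2.2392e+6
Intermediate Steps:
h = -24849/11053 (h = 99396*(-1/44212) = -24849/11053 ≈ -2.2482)
j = -853449085/11053 (j = (-105475 + 28263) - 24849/11053 = -77212 - 24849/11053 = -853449085/11053 ≈ -77214.)
s = 29 (s = (7 + 11) + 11 = 18 + 11 = 29)
j*s = -853449085/11053*29 = -24750023465/11053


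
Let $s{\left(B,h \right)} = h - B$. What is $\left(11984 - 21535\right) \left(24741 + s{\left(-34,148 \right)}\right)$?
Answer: $-238039573$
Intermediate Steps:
$\left(11984 - 21535\right) \left(24741 + s{\left(-34,148 \right)}\right) = \left(11984 - 21535\right) \left(24741 + \left(148 - -34\right)\right) = - 9551 \left(24741 + \left(148 + 34\right)\right) = - 9551 \left(24741 + 182\right) = \left(-9551\right) 24923 = -238039573$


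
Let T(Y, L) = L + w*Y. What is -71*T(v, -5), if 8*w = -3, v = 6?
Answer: 2059/4 ≈ 514.75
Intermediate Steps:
w = -3/8 (w = (1/8)*(-3) = -3/8 ≈ -0.37500)
T(Y, L) = L - 3*Y/8
-71*T(v, -5) = -71*(-5 - 3/8*6) = -71*(-5 - 9/4) = -71*(-29/4) = 2059/4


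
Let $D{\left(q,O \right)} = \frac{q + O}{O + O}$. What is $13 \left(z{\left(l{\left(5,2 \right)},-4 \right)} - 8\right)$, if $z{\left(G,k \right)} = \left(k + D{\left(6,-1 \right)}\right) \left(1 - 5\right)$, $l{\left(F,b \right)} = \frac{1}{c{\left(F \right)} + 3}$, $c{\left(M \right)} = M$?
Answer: $234$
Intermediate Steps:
$D{\left(q,O \right)} = \frac{O + q}{2 O}$
$l{\left(F,b \right)} = \frac{1}{3 + F}$ ($l{\left(F,b \right)} = \frac{1}{F + 3} = \frac{1}{3 + F}$)
$z{\left(G,k \right)} = 10 - 4 k$ ($z{\left(G,k \right)} = \left(k + \frac{-1 + 6}{2 \left(-1\right)}\right) \left(1 - 5\right) = \left(k + \frac{1}{2} \left(-1\right) 5\right) \left(-4\right) = \left(k - \frac{5}{2}\right) \left(-4\right) = \left(- \frac{5}{2} + k\right) \left(-4\right) = 10 - 4 k$)
$13 \left(z{\left(l{\left(5,2 \right)},-4 \right)} - 8\right) = 13 \left(\left(10 - -16\right) - 8\right) = 13 \left(\left(10 + 16\right) - 8\right) = 13 \left(26 - 8\right) = 13 \cdot 18 = 234$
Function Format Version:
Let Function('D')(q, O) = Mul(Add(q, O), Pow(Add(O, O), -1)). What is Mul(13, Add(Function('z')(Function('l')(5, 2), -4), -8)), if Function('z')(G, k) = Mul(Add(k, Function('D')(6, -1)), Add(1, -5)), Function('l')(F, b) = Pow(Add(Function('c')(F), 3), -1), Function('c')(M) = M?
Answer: 234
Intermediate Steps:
Function('D')(q, O) = Mul(Rational(1, 2), Pow(O, -1), Add(O, q)) (Function('D')(q, O) = Mul(Add(O, q), Pow(Mul(2, O), -1)) = Mul(Add(O, q), Mul(Rational(1, 2), Pow(O, -1))) = Mul(Rational(1, 2), Pow(O, -1), Add(O, q)))
Function('l')(F, b) = Pow(Add(3, F), -1) (Function('l')(F, b) = Pow(Add(F, 3), -1) = Pow(Add(3, F), -1))
Function('z')(G, k) = Add(10, Mul(-4, k)) (Function('z')(G, k) = Mul(Add(k, Mul(Rational(1, 2), Pow(-1, -1), Add(-1, 6))), Add(1, -5)) = Mul(Add(k, Mul(Rational(1, 2), -1, 5)), -4) = Mul(Add(k, Rational(-5, 2)), -4) = Mul(Add(Rational(-5, 2), k), -4) = Add(10, Mul(-4, k)))
Mul(13, Add(Function('z')(Function('l')(5, 2), -4), -8)) = Mul(13, Add(Add(10, Mul(-4, -4)), -8)) = Mul(13, Add(Add(10, 16), -8)) = Mul(13, Add(26, -8)) = Mul(13, 18) = 234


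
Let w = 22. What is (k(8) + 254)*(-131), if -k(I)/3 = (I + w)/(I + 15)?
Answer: -753512/23 ≈ -32761.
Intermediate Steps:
k(I) = -3*(22 + I)/(15 + I) (k(I) = -3*(I + 22)/(I + 15) = -3*(22 + I)/(15 + I))
(k(8) + 254)*(-131) = (3*(-22 - 1*8)/(15 + 8) + 254)*(-131) = (3*(-22 - 8)/23 + 254)*(-131) = (3*(1/23)*(-30) + 254)*(-131) = (-90/23 + 254)*(-131) = (5752/23)*(-131) = -753512/23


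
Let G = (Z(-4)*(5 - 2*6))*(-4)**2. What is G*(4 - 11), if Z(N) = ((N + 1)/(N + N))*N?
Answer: -1176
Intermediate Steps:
Z(N) = 1/2 + N/2 (Z(N) = ((1 + N)/((2*N)))*N = ((1 + N)*(1/(2*N)))*N = ((1 + N)/(2*N))*N = 1/2 + N/2)
G = 168 (G = ((1/2 + (1/2)*(-4))*(5 - 2*6))*(-4)**2 = ((1/2 - 2)*(5 - 12))*16 = -3/2*(-7)*16 = (21/2)*16 = 168)
G*(4 - 11) = 168*(4 - 11) = 168*(-7) = -1176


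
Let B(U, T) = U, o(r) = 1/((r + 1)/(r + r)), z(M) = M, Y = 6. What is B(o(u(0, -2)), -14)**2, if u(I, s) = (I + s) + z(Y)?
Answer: 64/25 ≈ 2.5600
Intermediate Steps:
u(I, s) = 6 + I + s (u(I, s) = (I + s) + 6 = 6 + I + s)
o(r) = 2*r/(1 + r) (o(r) = 1/((1 + r)/((2*r))) = 1/((1 + r)*(1/(2*r))) = 1/((1 + r)/(2*r)) = 2*r/(1 + r))
B(o(u(0, -2)), -14)**2 = (2*(6 + 0 - 2)/(1 + (6 + 0 - 2)))**2 = (2*4/(1 + 4))**2 = (2*4/5)**2 = (2*4*(1/5))**2 = (8/5)**2 = 64/25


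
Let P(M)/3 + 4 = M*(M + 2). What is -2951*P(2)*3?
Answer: -106236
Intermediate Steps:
P(M) = -12 + 3*M*(2 + M) (P(M) = -12 + 3*(M*(M + 2)) = -12 + 3*(M*(2 + M)) = -12 + 3*M*(2 + M))
-2951*P(2)*3 = -2951*(-12 + 3*2**2 + 6*2)*3 = -2951*(-12 + 3*4 + 12)*3 = -2951*(-12 + 12 + 12)*3 = -35412*3 = -2951*36 = -106236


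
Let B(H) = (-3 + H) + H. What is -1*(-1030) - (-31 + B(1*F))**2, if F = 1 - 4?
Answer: -570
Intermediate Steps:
F = -3
B(H) = -3 + 2*H
-1*(-1030) - (-31 + B(1*F))**2 = -1*(-1030) - (-31 + (-3 + 2*(1*(-3))))**2 = 1030 - (-31 + (-3 + 2*(-3)))**2 = 1030 - (-31 + (-3 - 6))**2 = 1030 - (-31 - 9)**2 = 1030 - 1*(-40)**2 = 1030 - 1*1600 = 1030 - 1600 = -570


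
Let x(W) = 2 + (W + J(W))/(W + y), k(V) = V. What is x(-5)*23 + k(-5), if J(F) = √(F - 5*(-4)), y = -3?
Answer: 443/8 - 23*√15/8 ≈ 44.240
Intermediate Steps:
J(F) = √(20 + F) (J(F) = √(F + 20) = √(20 + F))
x(W) = 2 + (W + √(20 + W))/(-3 + W) (x(W) = 2 + (W + √(20 + W))/(W - 3) = 2 + (W + √(20 + W))/(-3 + W))
x(-5)*23 + k(-5) = ((-6 + √(20 - 5) + 3*(-5))/(-3 - 5))*23 - 5 = ((-6 + √15 - 15)/(-8))*23 - 5 = -(-21 + √15)/8*23 - 5 = (21/8 - √15/8)*23 - 5 = (483/8 - 23*√15/8) - 5 = 443/8 - 23*√15/8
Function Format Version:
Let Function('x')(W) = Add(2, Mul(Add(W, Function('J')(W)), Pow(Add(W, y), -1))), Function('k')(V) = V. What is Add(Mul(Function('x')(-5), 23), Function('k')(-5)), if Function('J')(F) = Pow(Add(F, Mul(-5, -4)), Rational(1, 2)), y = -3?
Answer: Add(Rational(443, 8), Mul(Rational(-23, 8), Pow(15, Rational(1, 2)))) ≈ 44.240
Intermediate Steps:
Function('J')(F) = Pow(Add(20, F), Rational(1, 2)) (Function('J')(F) = Pow(Add(F, 20), Rational(1, 2)) = Pow(Add(20, F), Rational(1, 2)))
Function('x')(W) = Add(2, Mul(Pow(Add(-3, W), -1), Add(W, Pow(Add(20, W), Rational(1, 2))))) (Function('x')(W) = Add(2, Mul(Add(W, Pow(Add(20, W), Rational(1, 2))), Pow(Add(W, -3), -1))) = Add(2, Mul(Add(W, Pow(Add(20, W), Rational(1, 2))), Pow(Add(-3, W), -1))) = Add(2, Mul(Pow(Add(-3, W), -1), Add(W, Pow(Add(20, W), Rational(1, 2))))))
Add(Mul(Function('x')(-5), 23), Function('k')(-5)) = Add(Mul(Mul(Pow(Add(-3, -5), -1), Add(-6, Pow(Add(20, -5), Rational(1, 2)), Mul(3, -5))), 23), -5) = Add(Mul(Mul(Pow(-8, -1), Add(-6, Pow(15, Rational(1, 2)), -15)), 23), -5) = Add(Mul(Mul(Rational(-1, 8), Add(-21, Pow(15, Rational(1, 2)))), 23), -5) = Add(Mul(Add(Rational(21, 8), Mul(Rational(-1, 8), Pow(15, Rational(1, 2)))), 23), -5) = Add(Add(Rational(483, 8), Mul(Rational(-23, 8), Pow(15, Rational(1, 2)))), -5) = Add(Rational(443, 8), Mul(Rational(-23, 8), Pow(15, Rational(1, 2))))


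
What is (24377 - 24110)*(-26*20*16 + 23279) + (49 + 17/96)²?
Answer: 36831480289/9216 ≈ 3.9965e+6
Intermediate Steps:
(24377 - 24110)*(-26*20*16 + 23279) + (49 + 17/96)² = 267*(-520*16 + 23279) + (49 + 17*(1/96))² = 267*(-8320 + 23279) + (49 + 17/96)² = 267*14959 + (4721/96)² = 3994053 + 22287841/9216 = 36831480289/9216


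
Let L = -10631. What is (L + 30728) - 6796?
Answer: 13301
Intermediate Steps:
(L + 30728) - 6796 = (-10631 + 30728) - 6796 = 20097 - 6796 = 13301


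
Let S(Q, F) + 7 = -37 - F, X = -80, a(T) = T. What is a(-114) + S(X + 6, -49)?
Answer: -109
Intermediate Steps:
S(Q, F) = -44 - F (S(Q, F) = -7 + (-37 - F) = -44 - F)
a(-114) + S(X + 6, -49) = -114 + (-44 - 1*(-49)) = -114 + (-44 + 49) = -114 + 5 = -109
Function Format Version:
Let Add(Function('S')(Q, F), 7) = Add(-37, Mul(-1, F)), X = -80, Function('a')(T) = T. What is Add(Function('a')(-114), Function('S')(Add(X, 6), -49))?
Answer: -109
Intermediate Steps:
Function('S')(Q, F) = Add(-44, Mul(-1, F)) (Function('S')(Q, F) = Add(-7, Add(-37, Mul(-1, F))) = Add(-44, Mul(-1, F)))
Add(Function('a')(-114), Function('S')(Add(X, 6), -49)) = Add(-114, Add(-44, Mul(-1, -49))) = Add(-114, Add(-44, 49)) = Add(-114, 5) = -109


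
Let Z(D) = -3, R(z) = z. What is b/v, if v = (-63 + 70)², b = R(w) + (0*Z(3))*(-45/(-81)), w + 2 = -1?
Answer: -3/49 ≈ -0.061224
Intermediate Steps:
w = -3 (w = -2 - 1 = -3)
b = -3 (b = -3 + (0*(-3))*(-45/(-81)) = -3 + 0*(-45*(-1/81)) = -3 + 0*(5/9) = -3 + 0 = -3)
v = 49 (v = 7² = 49)
b/v = -3/49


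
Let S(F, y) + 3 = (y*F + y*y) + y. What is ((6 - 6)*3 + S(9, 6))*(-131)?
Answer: -12183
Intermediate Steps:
S(F, y) = -3 + y + y**2 + F*y (S(F, y) = -3 + ((y*F + y*y) + y) = -3 + ((F*y + y**2) + y) = -3 + ((y**2 + F*y) + y) = -3 + (y + y**2 + F*y) = -3 + y + y**2 + F*y)
((6 - 6)*3 + S(9, 6))*(-131) = ((6 - 6)*3 + (-3 + 6 + 6**2 + 9*6))*(-131) = (0*3 + (-3 + 6 + 36 + 54))*(-131) = (0 + 93)*(-131) = 93*(-131) = -12183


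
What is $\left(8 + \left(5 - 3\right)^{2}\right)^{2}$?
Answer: $144$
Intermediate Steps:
$\left(8 + \left(5 - 3\right)^{2}\right)^{2} = \left(8 + 2^{2}\right)^{2} = \left(8 + 4\right)^{2} = 12^{2} = 144$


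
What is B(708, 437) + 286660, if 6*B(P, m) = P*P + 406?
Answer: 1110815/3 ≈ 3.7027e+5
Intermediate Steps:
B(P, m) = 203/3 + P²/6 (B(P, m) = (P*P + 406)/6 = (P² + 406)/6 = (406 + P²)/6 = 203/3 + P²/6)
B(708, 437) + 286660 = (203/3 + (⅙)*708²) + 286660 = (203/3 + (⅙)*501264) + 286660 = (203/3 + 83544) + 286660 = 250835/3 + 286660 = 1110815/3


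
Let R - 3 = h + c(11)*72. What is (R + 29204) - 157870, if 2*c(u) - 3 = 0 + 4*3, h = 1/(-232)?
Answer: -29724537/232 ≈ -1.2812e+5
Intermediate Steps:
h = -1/232 ≈ -0.0043103
c(u) = 15/2 (c(u) = 3/2 + (0 + 4*3)/2 = 3/2 + (0 + 12)/2 = 3/2 + (½)*12 = 3/2 + 6 = 15/2)
R = 125975/232 (R = 3 + (-1/232 + (15/2)*72) = 3 + (-1/232 + 540) = 3 + 125279/232 = 125975/232 ≈ 543.00)
(R + 29204) - 157870 = (125975/232 + 29204) - 157870 = 6901303/232 - 157870 = -29724537/232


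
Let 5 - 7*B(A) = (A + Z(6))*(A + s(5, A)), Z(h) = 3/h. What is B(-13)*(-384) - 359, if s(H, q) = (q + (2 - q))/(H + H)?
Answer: 57007/7 ≈ 8143.9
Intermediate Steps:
s(H, q) = 1/H (s(H, q) = 2/((2*H)) = 2*(1/(2*H)) = 1/H)
B(A) = 5/7 - (1/2 + A)*(1/5 + A)/7 (B(A) = 5/7 - (A + 3/6)*(A + 1/5)/7 = 5/7 - (A + 3*(1/6))*(A + 1/5)/7 = 5/7 - (A + 1/2)*(1/5 + A)/7 = 5/7 - (1/2 + A)*(1/5 + A)/7)
B(-13)*(-384) - 359 = (7/10 - 1/7*(-13)**2 - 1/10*(-13))*(-384) - 359 = (7/10 - 1/7*169 + 13/10)*(-384) - 359 = (7/10 - 169/7 + 13/10)*(-384) - 359 = -155/7*(-384) - 359 = 59520/7 - 359 = 57007/7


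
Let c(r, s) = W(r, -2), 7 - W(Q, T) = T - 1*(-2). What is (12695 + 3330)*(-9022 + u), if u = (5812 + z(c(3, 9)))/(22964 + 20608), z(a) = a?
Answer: -6299439759125/43572 ≈ -1.4458e+8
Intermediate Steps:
W(Q, T) = 5 - T (W(Q, T) = 7 - (T - 1*(-2)) = 7 - (T + 2) = 7 - (2 + T) = 7 + (-2 - T) = 5 - T)
c(r, s) = 7 (c(r, s) = 5 - 1*(-2) = 5 + 2 = 7)
u = 5819/43572 (u = (5812 + 7)/(22964 + 20608) = 5819/43572 ≈ 0.13355)
(12695 + 3330)*(-9022 + u) = (12695 + 3330)*(-9022 + 5819/43572) = 16025*(-393100765/43572) = -6299439759125/43572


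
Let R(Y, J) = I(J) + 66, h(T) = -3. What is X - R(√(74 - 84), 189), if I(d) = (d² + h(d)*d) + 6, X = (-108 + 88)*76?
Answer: -36746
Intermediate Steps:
X = -1520 (X = -20*76 = -1520)
I(d) = 6 + d² - 3*d (I(d) = (d² - 3*d) + 6 = 6 + d² - 3*d)
R(Y, J) = 72 + J² - 3*J (R(Y, J) = (6 + J² - 3*J) + 66 = 72 + J² - 3*J)
X - R(√(74 - 84), 189) = -1520 - (72 + 189² - 3*189) = -1520 - (72 + 35721 - 567) = -1520 - 1*35226 = -1520 - 35226 = -36746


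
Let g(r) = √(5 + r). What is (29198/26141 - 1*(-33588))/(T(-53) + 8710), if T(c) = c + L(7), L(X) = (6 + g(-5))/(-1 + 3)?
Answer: 439026553/113190530 ≈ 3.8787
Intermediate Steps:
L(X) = 3 (L(X) = (6 + √(5 - 5))/(-1 + 3) = (6 + √0)/2 = (6 + 0)*(½) = 6*(½) = 3)
T(c) = 3 + c (T(c) = c + 3 = 3 + c)
(29198/26141 - 1*(-33588))/(T(-53) + 8710) = (29198/26141 - 1*(-33588))/((3 - 53) + 8710) = (29198*(1/26141) + 33588)/(-50 + 8710) = (29198/26141 + 33588)/8660 = (878053106/26141)*(1/8660) = 439026553/113190530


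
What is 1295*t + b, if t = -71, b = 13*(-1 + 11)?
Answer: -91815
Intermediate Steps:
b = 130 (b = 13*10 = 130)
1295*t + b = 1295*(-71) + 130 = -91945 + 130 = -91815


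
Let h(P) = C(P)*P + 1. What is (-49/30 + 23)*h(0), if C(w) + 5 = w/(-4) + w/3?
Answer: 641/30 ≈ 21.367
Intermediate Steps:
C(w) = -5 + w/12 (C(w) = -5 + (w/(-4) + w/3) = -5 + (w*(-¼) + w*(⅓)) = -5 + (-w/4 + w/3) = -5 + w/12)
h(P) = 1 + P*(-5 + P/12) (h(P) = (-5 + P/12)*P + 1 = P*(-5 + P/12) + 1 = 1 + P*(-5 + P/12))
(-49/30 + 23)*h(0) = (-49/30 + 23)*(1 + (1/12)*0*(-60 + 0)) = (-49*1/30 + 23)*(1 + (1/12)*0*(-60)) = (-49/30 + 23)*(1 + 0) = (641/30)*1 = 641/30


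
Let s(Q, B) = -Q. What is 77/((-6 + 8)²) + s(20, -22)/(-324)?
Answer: 6257/324 ≈ 19.312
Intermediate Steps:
77/((-6 + 8)²) + s(20, -22)/(-324) = 77/((-6 + 8)²) - 1*20/(-324) = 77/(2²) - 20*(-1/324) = 77/4 + 5/81 = 6257/324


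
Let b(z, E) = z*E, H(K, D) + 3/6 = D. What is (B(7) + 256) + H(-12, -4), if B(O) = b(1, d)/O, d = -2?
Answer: 3517/14 ≈ 251.21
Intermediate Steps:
H(K, D) = -½ + D
b(z, E) = E*z
B(O) = -2/O (B(O) = (-2*1)/O = -2/O)
(B(7) + 256) + H(-12, -4) = (-2/7 + 256) + (-½ - 4) = (-2*⅐ + 256) - 9/2 = (-2/7 + 256) - 9/2 = 1790/7 - 9/2 = 3517/14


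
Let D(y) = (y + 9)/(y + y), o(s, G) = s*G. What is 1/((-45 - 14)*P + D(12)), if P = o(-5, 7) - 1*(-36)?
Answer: -8/465 ≈ -0.017204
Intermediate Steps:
o(s, G) = G*s
D(y) = (9 + y)/(2*y) (D(y) = (9 + y)/((2*y)) = (9 + y)*(1/(2*y)) = (9 + y)/(2*y))
P = 1 (P = 7*(-5) - 1*(-36) = -35 + 36 = 1)
1/((-45 - 14)*P + D(12)) = 1/((-45 - 14)*1 + (1/2)*(9 + 12)/12) = 1/(-59*1 + (1/2)*(1/12)*21) = 1/(-59 + 7/8) = 1/(-465/8) = -8/465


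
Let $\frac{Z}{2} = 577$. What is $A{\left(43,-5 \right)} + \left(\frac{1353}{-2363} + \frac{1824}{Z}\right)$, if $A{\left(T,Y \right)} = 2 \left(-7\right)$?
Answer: $- \frac{17713939}{1363451} \approx -12.992$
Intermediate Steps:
$Z = 1154$ ($Z = 2 \cdot 577 = 1154$)
$A{\left(T,Y \right)} = -14$
$A{\left(43,-5 \right)} + \left(\frac{1353}{-2363} + \frac{1824}{Z}\right) = -14 + \left(\frac{1353}{-2363} + \frac{1824}{1154}\right) = -14 + \left(1353 \left(- \frac{1}{2363}\right) + 1824 \cdot \frac{1}{1154}\right) = -14 + \left(- \frac{1353}{2363} + \frac{912}{577}\right) = -14 + \frac{1374375}{1363451} = - \frac{17713939}{1363451}$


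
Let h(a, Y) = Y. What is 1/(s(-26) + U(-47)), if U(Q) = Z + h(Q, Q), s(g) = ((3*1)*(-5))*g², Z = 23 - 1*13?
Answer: -1/10177 ≈ -9.8261e-5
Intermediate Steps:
Z = 10 (Z = 23 - 13 = 10)
s(g) = -15*g² (s(g) = (3*(-5))*g² = -15*g²)
U(Q) = 10 + Q
1/(s(-26) + U(-47)) = 1/(-15*(-26)² + (10 - 47)) = 1/(-15*676 - 37) = 1/(-10140 - 37) = 1/(-10177) = -1/10177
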